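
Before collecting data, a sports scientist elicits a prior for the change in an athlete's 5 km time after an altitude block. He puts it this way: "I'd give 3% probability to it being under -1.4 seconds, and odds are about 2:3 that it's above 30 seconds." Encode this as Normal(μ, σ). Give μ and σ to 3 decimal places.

The p-quantile of Normal(μ,σ) is μ + z_p·σ, with z_{0.03} = -1.881 and z_{0.6} = 0.2533.
Eliminate σ: μ = (z₂·x₁ − z₁·x₂)/(z₂ − z₁) = (0.2533·-1.4 − (-1.881)·30)/2.134 = 26.272.
Then σ = (x₂ − x₁)/(z₂ − z₁) = (30 − -1.4)/2.134 = 14.713.

μ = 26.272, σ = 14.713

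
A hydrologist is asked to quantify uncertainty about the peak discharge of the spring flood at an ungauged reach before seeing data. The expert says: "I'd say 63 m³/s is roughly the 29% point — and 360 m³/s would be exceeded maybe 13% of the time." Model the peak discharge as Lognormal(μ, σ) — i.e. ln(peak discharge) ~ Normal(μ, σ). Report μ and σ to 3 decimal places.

μ ≈ 4.717, σ ≈ 1.038

If T ~ Lognormal(μ,σ) then ln T ~ Normal(μ,σ), so the p-quantile of ln T is μ + z_p·σ.
ln(63) = 4.143 and ln(360) = 5.886; z_{0.29} = -0.5534, z_{0.87} = 1.126.
σ = (5.886 − 4.143)/(1.126 − (-0.5534)) = 1.038.
μ = 4.143 − (-0.5534)·1.038 = 4.717.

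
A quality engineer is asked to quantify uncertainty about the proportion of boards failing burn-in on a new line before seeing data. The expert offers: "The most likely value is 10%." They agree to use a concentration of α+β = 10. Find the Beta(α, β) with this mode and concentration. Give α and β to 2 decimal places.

α = 1.80, β = 8.20

For α,β > 1 the Beta mode is (α−1)/(α+β−2). With α+β = 10, the mode is (α−1)/8.
Set (α−1)/8 = 0.1 → α = 1 + 0.1·8 = 1.80.
β = 10 − α = 8.20.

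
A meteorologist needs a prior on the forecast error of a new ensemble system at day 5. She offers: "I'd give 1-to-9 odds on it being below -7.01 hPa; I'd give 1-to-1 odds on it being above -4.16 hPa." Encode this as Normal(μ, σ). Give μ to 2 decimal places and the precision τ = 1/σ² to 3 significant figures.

The p-quantile of Normal(μ,σ) is μ + z_p·σ, with z_{0.1} = -1.282 and z_{0.5} = 0.
Eliminate σ: μ = (z₂·x₁ − z₁·x₂)/(z₂ − z₁) = (0·-7.01 − (-1.282)·-4.16)/1.282 = -4.16.
Then σ = (x₂ − x₁)/(z₂ − z₁) = (-4.16 − -7.01)/1.282 = 2.22.
Precision τ = 1/σ² = 1/2.224² = 0.202.

μ = -4.16, τ = 0.202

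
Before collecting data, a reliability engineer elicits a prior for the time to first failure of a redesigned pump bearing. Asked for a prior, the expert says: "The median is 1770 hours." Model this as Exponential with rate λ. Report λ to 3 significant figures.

λ ≈ 0.000392

Exponential median = ln 2 / λ, so λ = ln 2 / 1770.0 = 0.000392.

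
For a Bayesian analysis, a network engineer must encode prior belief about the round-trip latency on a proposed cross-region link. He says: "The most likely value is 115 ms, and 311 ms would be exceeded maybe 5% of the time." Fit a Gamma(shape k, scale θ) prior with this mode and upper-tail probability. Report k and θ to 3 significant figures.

Gamma(k,θ) with k>1 has mode (k−1)θ, so θ = 115/(k−1).
Need P(X < 311) = 0.95 with θ tied to k this way. Start at k = 2, θ = 115: P(X<311) ≈ 0.752.
Too low — raise k to concentrate. Iterating converges to k ≈ 3.72.
Then θ = 115/(3.72−1) ≈ 42.3.

k ≈ 3.72, θ ≈ 42.3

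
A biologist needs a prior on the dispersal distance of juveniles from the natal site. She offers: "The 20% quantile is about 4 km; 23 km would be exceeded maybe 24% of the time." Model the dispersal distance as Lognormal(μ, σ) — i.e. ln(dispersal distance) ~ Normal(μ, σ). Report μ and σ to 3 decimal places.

If T ~ Lognormal(μ,σ) then ln T ~ Normal(μ,σ), so the p-quantile of ln T is μ + z_p·σ.
ln(4) = 1.386 and ln(23) = 3.135; z_{0.2} = -0.8416, z_{0.76} = 0.7063.
σ = (3.135 − 1.386)/(0.7063 − (-0.8416)) = 1.130.
μ = 1.386 − (-0.8416)·1.130 = 2.337.

μ ≈ 2.337, σ ≈ 1.130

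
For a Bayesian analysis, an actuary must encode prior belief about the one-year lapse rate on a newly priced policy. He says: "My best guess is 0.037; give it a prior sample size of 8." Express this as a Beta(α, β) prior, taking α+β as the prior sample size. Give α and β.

α = 0.296, β = 7.704

Under the effective-sample-size interpretation, Beta(α, β) has prior mean α/(α+β) and prior sample size α+β.
So α+β = 8 and α/(α+β) = 0.037, giving α = 0.037·8 = 0.296 and β = 8 − 0.296 = 7.704.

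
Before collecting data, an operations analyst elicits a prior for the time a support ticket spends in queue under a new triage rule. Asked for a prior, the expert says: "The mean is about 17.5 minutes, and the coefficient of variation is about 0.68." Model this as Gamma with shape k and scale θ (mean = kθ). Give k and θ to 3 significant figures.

k ≈ 2.16, θ ≈ 8.09

For Gamma(k, scale θ): mean = kθ, variance = kθ², so CV = 1/√k.
CV = 0.68, hence k = 1/CV² = 2.16.
Then θ = mean/k = 17.5/2.16 = 8.09.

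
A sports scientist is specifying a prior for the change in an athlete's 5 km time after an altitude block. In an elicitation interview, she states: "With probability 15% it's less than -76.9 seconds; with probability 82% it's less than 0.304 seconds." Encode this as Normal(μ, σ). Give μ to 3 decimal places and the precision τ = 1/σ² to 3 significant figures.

The p-quantile of Normal(μ,σ) is μ + z_p·σ, with z_{0.15} = -1.036 and z_{0.82} = 0.9154.
Eliminate σ: μ = (z₂·x₁ − z₁·x₂)/(z₂ − z₁) = (0.9154·-76.9 − (-1.036)·0.304)/1.952 = -35.904.
Then σ = (x₂ − x₁)/(z₂ − z₁) = (0.304 − -76.9)/1.952 = 39.555.
Precision τ = 1/σ² = 1/39.56² = 0.000639.

μ = -35.904, τ = 0.000639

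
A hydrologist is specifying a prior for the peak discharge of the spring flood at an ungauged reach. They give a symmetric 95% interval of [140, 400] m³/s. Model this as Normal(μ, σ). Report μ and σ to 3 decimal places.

A symmetric 95% interval runs μ ± z·σ with z = 1.96.
Half-width = 130, so σ = 130/1.96 = 66.328.
μ is the interval midpoint, 270.000.

μ = 270.000, σ = 66.328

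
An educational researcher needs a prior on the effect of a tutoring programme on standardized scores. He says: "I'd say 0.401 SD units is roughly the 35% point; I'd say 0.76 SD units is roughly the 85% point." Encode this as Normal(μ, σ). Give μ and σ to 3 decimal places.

The p-quantile of Normal(μ,σ) is μ + z_p·σ, with z_{0.35} = -0.3853 and z_{0.85} = 1.036.
Eliminate σ: μ = (z₂·x₁ − z₁·x₂)/(z₂ − z₁) = (1.036·0.401 − (-0.3853)·0.76)/1.422 = 0.498.
Then σ = (x₂ − x₁)/(z₂ − z₁) = (0.76 − 0.401)/1.422 = 0.253.

μ = 0.498, σ = 0.253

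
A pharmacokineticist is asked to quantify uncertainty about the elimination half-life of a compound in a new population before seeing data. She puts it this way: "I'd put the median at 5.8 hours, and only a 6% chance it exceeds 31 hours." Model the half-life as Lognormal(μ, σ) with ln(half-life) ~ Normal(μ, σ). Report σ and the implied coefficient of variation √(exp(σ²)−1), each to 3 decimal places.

If T ~ Lognormal(μ,σ) then ln T ~ Normal(μ,σ), so the p-quantile of ln T is μ + z_p·σ.
ln(5.8) = 1.758 and ln(31) = 3.434; z_{0.5} = 0, z_{0.94} = 1.555.
σ = (3.434 − 1.758)/(1.555 − (0)) = 1.078.
μ = 1.758 − (0)·1.078 = 1.758.
CV = √(exp(σ²)−1) = √(exp(1.1622)−1) = 1.482.

σ ≈ 1.078, CV ≈ 1.482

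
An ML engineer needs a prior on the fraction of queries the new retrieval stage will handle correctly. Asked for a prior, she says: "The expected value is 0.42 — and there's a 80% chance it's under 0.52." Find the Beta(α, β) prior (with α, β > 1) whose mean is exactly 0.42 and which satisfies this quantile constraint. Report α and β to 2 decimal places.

With mean 0.42 fixed, write α = 0.42s, β = 0.58s where s = α+β.
Need P(θ < 0.52) = 0.8 under Beta(0.42s, 0.58s). Normal approximation: (q−m)/√(m(1−m)/s) ≈ z_{0.8} = 0.842, so s ≈ 0.42·0.58·(0.842)²/(0.52−0.42)² = 17.3.
At s = 17.3: P(θ<0.52) ≈ 0.801. Adjusting to match 0.8 gives s ≈ 17.07.
So α = 0.42·17.07 ≈ 7.17, β = 0.58·17.07 ≈ 9.90.

α ≈ 7.17, β ≈ 9.90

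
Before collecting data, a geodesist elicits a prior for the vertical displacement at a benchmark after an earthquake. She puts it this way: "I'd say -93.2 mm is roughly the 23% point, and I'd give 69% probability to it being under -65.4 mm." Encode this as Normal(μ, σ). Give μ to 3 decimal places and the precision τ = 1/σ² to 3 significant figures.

μ = -76.564, τ = 0.00197

For Normal(μ,σ), the p-quantile is μ + z_p·σ. Here z_{0.23} = -0.7388, z_{0.69} = 0.4959.
So -93.2 = μ − 0.7388σ and -65.4 = μ + 0.4959σ.
Subtracting: σ = (-65.4 − -93.2)/(0.4959 − (-0.7388)) = 22.516.
Then μ = -93.2 − (-0.7388)·22.516 = -76.564.
Precision τ = 1/σ² = 1/22.52² = 0.00197.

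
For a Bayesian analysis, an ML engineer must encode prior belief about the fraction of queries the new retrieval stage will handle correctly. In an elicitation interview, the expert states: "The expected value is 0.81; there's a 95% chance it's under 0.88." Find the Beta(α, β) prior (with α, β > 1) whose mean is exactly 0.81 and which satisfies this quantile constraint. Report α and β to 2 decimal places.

With mean 0.81 fixed, write α = 0.81s, β = 0.19s where s = α+β.
Need P(θ < 0.88) = 0.95 under Beta(0.81s, 0.19s). Normal approximation: (q−m)/√(m(1−m)/s) ≈ z_{0.95} = 1.64, so s ≈ 0.81·0.19·(1.64)²/(0.88−0.81)² = 85.0.
At s = 85.0: P(θ<0.88) ≈ 0.963. Adjusting to match 0.95 gives s ≈ 72.82.
So α = 0.81·72.82 ≈ 58.99, β = 0.19·72.82 ≈ 13.84.

α ≈ 58.99, β ≈ 13.84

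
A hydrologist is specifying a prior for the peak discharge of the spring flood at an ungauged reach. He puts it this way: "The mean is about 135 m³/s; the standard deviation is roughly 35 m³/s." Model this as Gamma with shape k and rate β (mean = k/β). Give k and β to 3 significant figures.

For Gamma(k, rate β): mean = k/β, variance = k/β², so CV = 1/√k.
CV = SD/mean = 35/135 = 0.2593, hence k = 1/CV² = 14.9.
Then β = k/mean = 14.9/135 = 0.11.

k ≈ 14.9, β ≈ 0.11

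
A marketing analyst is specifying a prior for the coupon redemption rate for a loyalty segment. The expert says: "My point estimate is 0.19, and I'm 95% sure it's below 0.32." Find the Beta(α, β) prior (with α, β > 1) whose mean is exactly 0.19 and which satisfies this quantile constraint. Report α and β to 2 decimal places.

With mean 0.19 fixed, write α = 0.19s, β = 0.81s where s = α+β.
Need P(θ < 0.32) = 0.95 under Beta(0.19s, 0.81s). Normal approximation: (q−m)/√(m(1−m)/s) ≈ z_{0.95} = 1.64, so s ≈ 0.19·0.81·(1.64)²/(0.32−0.19)² = 24.6.
At s = 24.6: P(θ<0.32) ≈ 0.938. Adjusting to match 0.95 gives s ≈ 28.65.
So α = 0.19·28.65 ≈ 5.44, β = 0.81·28.65 ≈ 23.20.

α ≈ 5.44, β ≈ 23.20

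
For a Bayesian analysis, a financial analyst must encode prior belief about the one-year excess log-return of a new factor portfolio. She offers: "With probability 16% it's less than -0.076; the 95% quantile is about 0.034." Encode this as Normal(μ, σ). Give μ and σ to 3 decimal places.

μ = -0.035, σ = 0.042

For Normal(μ,σ), the p-quantile is μ + z_p·σ. Here z_{0.16} = -0.9945, z_{0.95} = 1.645.
So -0.076 = μ − 0.9945σ and 0.034 = μ + 1.645σ.
Subtracting: σ = (0.034 − -0.076)/(1.645 − (-0.9945)) = 0.042.
Then μ = -0.076 − (-0.9945)·0.042 = -0.035.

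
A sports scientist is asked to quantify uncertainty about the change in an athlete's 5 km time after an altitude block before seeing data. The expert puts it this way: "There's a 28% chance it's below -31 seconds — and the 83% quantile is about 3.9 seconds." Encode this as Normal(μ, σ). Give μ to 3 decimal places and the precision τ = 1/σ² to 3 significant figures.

The p-quantile of Normal(μ,σ) is μ + z_p·σ, with z_{0.28} = -0.5828 and z_{0.83} = 0.9542.
Eliminate σ: μ = (z₂·x₁ − z₁·x₂)/(z₂ − z₁) = (0.9542·-31 − (-0.5828)·3.9)/1.537 = -17.766.
Then σ = (x₂ − x₁)/(z₂ − z₁) = (3.9 − -31)/1.537 = 22.706.
Precision τ = 1/σ² = 1/22.71² = 0.00194.

μ = -17.766, τ = 0.00194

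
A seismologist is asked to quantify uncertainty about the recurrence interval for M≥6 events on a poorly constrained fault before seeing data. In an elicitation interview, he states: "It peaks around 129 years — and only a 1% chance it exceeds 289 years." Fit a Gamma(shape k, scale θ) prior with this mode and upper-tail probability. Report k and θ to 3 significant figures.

Gamma(k,θ) with k>1 has mode (k−1)θ, so θ = 129/(k−1).
Need P(X < 289) = 0.99 with θ tied to k this way. Start at k = 2, θ = 129: P(X<289) ≈ 0.655.
Too low — raise k to concentrate. Iterating converges to k ≈ 8.38.
Then θ = 129/(8.38−1) ≈ 17.5.

k ≈ 8.38, θ ≈ 17.5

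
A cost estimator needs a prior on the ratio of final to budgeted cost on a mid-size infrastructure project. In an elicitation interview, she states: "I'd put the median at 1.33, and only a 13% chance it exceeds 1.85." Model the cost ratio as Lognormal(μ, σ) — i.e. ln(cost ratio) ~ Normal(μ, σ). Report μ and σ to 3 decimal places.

μ ≈ 0.285, σ ≈ 0.293

If T ~ Lognormal(μ,σ) then ln T ~ Normal(μ,σ), so the p-quantile of ln T is μ + z_p·σ.
ln(1.33) = 0.2852 and ln(1.85) = 0.6152; z_{0.5} = 0, z_{0.87} = 1.126.
σ = (0.6152 − 0.2852)/(1.126 − (0)) = 0.293.
μ = 0.2852 − (0)·0.293 = 0.285.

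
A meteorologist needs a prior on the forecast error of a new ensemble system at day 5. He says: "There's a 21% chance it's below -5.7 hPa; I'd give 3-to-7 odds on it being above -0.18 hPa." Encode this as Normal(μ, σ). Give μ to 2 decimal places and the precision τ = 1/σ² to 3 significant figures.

For Normal(μ,σ), the p-quantile is μ + z_p·σ. Here z_{0.21} = -0.8064, z_{0.7} = 0.5244.
So -5.7 = μ − 0.8064σ and -0.18 = μ + 0.5244σ.
Subtracting: σ = (-0.18 − -5.7)/(0.5244 − (-0.8064)) = 4.15.
Then μ = -5.7 − (-0.8064)·4.15 = -2.36.
Precision τ = 1/σ² = 1/4.148² = 0.0581.

μ = -2.36, τ = 0.0581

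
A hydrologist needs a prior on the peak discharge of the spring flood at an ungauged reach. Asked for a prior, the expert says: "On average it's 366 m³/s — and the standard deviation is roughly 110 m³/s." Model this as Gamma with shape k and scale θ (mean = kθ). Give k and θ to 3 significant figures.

For Gamma(k, scale θ): mean = kθ, variance = kθ², so CV = 1/√k.
CV = SD/mean = 110/366 = 0.3005, hence k = 1/CV² = 11.1.
Then θ = mean/k = 366/11.1 = 33.1.

k ≈ 11.1, θ ≈ 33.1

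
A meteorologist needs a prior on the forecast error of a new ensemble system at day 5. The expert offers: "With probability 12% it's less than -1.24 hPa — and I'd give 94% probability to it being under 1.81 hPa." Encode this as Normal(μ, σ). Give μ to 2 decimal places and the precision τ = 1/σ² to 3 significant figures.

μ = 0.07, τ = 0.801

The p-quantile of Normal(μ,σ) is μ + z_p·σ, with z_{0.12} = -1.175 and z_{0.94} = 1.555.
Eliminate σ: μ = (z₂·x₁ − z₁·x₂)/(z₂ − z₁) = (1.555·-1.24 − (-1.175)·1.81)/2.73 = 0.07.
Then σ = (x₂ − x₁)/(z₂ − z₁) = (1.81 − -1.24)/2.73 = 1.12.
Precision τ = 1/σ² = 1/1.117² = 0.801.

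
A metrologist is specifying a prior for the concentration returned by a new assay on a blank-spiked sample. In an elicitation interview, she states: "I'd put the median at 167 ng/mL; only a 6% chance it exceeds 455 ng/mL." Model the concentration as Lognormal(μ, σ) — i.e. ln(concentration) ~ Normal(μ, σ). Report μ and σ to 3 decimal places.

μ ≈ 5.118, σ ≈ 0.645

If T ~ Lognormal(μ,σ) then ln T ~ Normal(μ,σ), so the p-quantile of ln T is μ + z_p·σ.
ln(167) = 5.118 and ln(455) = 6.12; z_{0.5} = 0, z_{0.94} = 1.555.
σ = (6.12 − 5.118)/(1.555 − (0)) = 0.645.
μ = 5.118 − (0)·0.645 = 5.118.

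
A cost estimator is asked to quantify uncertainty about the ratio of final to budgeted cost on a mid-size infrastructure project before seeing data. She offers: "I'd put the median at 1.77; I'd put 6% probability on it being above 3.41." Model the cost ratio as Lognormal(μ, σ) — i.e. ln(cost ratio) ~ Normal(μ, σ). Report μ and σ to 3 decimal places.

If T ~ Lognormal(μ,σ) then ln T ~ Normal(μ,σ), so the p-quantile of ln T is μ + z_p·σ.
ln(1.77) = 0.571 and ln(3.41) = 1.227; z_{0.5} = 0, z_{0.94} = 1.555.
σ = (1.227 − 0.571)/(1.555 − (0)) = 0.422.
μ = 0.571 − (0)·0.422 = 0.571.

μ ≈ 0.571, σ ≈ 0.422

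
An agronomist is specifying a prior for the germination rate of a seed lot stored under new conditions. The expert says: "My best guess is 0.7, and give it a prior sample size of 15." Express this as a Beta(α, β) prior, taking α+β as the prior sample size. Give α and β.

α = 10.5, β = 4.5

Under the effective-sample-size interpretation, Beta(α, β) has prior mean α/(α+β) and prior sample size α+β.
So α+β = 15 and α/(α+β) = 0.7, giving α = 0.7·15 = 10.5 and β = 15 − 10.5 = 4.5.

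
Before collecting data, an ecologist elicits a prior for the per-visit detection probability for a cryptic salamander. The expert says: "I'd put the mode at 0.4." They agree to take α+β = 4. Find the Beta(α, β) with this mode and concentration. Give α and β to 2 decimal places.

α = 1.80, β = 2.20

For α,β > 1 the Beta mode is (α−1)/(α+β−2). With α+β = 4, the mode is (α−1)/2.
Set (α−1)/2 = 0.4 → α = 1 + 0.4·2 = 1.80.
β = 4 − α = 2.20.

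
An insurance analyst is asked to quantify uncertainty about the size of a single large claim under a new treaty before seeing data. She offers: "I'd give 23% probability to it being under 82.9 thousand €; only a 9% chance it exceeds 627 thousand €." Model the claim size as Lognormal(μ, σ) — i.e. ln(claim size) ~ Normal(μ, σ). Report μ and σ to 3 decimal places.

If T ~ Lognormal(μ,σ) then ln T ~ Normal(μ,σ), so the p-quantile of ln T is μ + z_p·σ.
ln(82.9) = 4.418 and ln(627) = 6.441; z_{0.23} = -0.7388, z_{0.91} = 1.341.
σ = (6.441 − 4.418)/(1.341 − (-0.7388)) = 0.973.
μ = 4.418 − (-0.7388)·0.973 = 5.136.

μ ≈ 5.136, σ ≈ 0.973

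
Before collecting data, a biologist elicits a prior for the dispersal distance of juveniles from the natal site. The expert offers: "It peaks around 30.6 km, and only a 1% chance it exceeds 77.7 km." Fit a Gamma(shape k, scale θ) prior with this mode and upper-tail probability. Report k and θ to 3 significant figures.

Gamma(k,θ) with k>1 has mode (k−1)θ, so θ = 30.6/(k−1).
Need P(X < 77.7) = 0.99 with θ tied to k this way. Start at k = 2, θ = 30.6: P(X<77.7) ≈ 0.721.
Too low — raise k to concentrate. Iterating converges to k ≈ 6.39.
Then θ = 30.6/(6.39−1) ≈ 5.68.

k ≈ 6.39, θ ≈ 5.68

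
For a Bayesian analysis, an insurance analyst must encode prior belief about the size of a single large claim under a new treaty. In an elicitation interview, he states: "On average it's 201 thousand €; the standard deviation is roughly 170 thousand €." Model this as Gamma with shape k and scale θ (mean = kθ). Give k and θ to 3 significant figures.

k ≈ 1.4, θ ≈ 144

For Gamma(k, scale θ): mean = kθ, variance = kθ², so CV = 1/√k.
CV = SD/mean = 170/201 = 0.8458, hence k = 1/CV² = 1.4.
Then θ = mean/k = 201/1.4 = 144.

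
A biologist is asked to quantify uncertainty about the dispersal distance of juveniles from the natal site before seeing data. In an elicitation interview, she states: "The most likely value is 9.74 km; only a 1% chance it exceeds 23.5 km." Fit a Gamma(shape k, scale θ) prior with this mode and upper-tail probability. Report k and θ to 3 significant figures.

Gamma(k,θ) with k>1 has mode (k−1)θ, so θ = 9.74/(k−1).
Need P(X < 23.5) = 0.99 with θ tied to k this way. Start at k = 2, θ = 9.74: P(X<23.5) ≈ 0.694.
Too low — raise k to concentrate. Iterating converges to k ≈ 7.1.
Then θ = 9.74/(7.1−1) ≈ 1.6.

k ≈ 7.1, θ ≈ 1.6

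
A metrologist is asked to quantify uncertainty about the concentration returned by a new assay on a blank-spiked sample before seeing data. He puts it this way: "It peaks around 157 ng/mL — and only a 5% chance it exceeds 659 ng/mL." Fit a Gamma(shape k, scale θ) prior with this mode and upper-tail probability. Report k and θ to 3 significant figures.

Gamma(k,θ) with k>1 has mode (k−1)θ, so θ = 157/(k−1).
Need P(X < 659) = 0.95 with θ tied to k this way. Start at k = 2, θ = 157: P(X<659) ≈ 0.922.
Too low — raise k to concentrate. Iterating converges to k ≈ 2.21.
Then θ = 157/(2.21−1) ≈ 130.

k ≈ 2.21, θ ≈ 130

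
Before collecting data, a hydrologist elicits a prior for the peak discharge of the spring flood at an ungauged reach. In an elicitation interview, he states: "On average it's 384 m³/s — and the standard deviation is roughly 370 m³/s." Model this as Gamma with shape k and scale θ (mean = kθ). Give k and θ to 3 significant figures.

k ≈ 1.08, θ ≈ 357

For Gamma(k, scale θ): mean = kθ, variance = kθ², so CV = 1/√k.
CV = SD/mean = 370/384 = 0.9635, hence k = 1/CV² = 1.08.
Then θ = mean/k = 384/1.08 = 357.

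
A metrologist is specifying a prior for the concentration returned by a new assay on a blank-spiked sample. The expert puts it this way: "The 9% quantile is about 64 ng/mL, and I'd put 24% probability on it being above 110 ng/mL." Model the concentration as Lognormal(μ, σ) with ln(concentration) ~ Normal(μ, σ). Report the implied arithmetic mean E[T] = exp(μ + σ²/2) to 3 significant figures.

E[T] ≈ 94.5 ng/mL

If T ~ Lognormal(μ,σ) then ln T ~ Normal(μ,σ), so the p-quantile of ln T is μ + z_p·σ.
ln(64) = 4.159 and ln(110) = 4.7; z_{0.09} = -1.341, z_{0.76} = 0.7063.
σ = (4.7 − 4.159)/(0.7063 − (-1.341)) = 0.265.
μ = 4.159 − (-1.341)·0.265 = 4.514.
E[T] = exp(μ + σ²/2) = exp(4.514 + 0.0350) = 94.5 ng/mL.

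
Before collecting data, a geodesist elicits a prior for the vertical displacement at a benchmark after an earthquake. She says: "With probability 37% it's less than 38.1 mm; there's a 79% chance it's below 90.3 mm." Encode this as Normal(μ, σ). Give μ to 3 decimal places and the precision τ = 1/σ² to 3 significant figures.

μ = 53.318, τ = 0.000476

For Normal(μ,σ), the p-quantile is μ + z_p·σ. Here z_{0.37} = -0.3319, z_{0.79} = 0.8064.
So 38.1 = μ − 0.3319σ and 90.3 = μ + 0.8064σ.
Subtracting: σ = (90.3 − 38.1)/(0.8064 − (-0.3319)) = 45.859.
Then μ = 38.1 − (-0.3319)·45.859 = 53.318.
Precision τ = 1/σ² = 1/45.86² = 0.000476.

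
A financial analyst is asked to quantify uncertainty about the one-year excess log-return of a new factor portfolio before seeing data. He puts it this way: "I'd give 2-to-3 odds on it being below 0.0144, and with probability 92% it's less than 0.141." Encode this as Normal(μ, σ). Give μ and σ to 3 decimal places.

For Normal(μ,σ), the p-quantile is μ + z_p·σ. Here z_{0.4} = -0.2533, z_{0.92} = 1.405.
So 0.0144 = μ − 0.2533σ and 0.141 = μ + 1.405σ.
Subtracting: σ = (0.141 − 0.0144)/(1.405 − (-0.2533)) = 0.076.
Then μ = 0.0144 − (-0.2533)·0.076 = 0.034.

μ = 0.034, σ = 0.076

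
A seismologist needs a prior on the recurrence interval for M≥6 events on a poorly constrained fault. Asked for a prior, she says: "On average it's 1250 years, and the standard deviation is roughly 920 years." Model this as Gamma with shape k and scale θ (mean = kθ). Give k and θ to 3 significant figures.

For Gamma(k, scale θ): mean = kθ, variance = kθ², so CV = 1/√k.
CV = SD/mean = 920/1250 = 0.736, hence k = 1/CV² = 1.85.
Then θ = mean/k = 1250/1.85 = 677.

k ≈ 1.85, θ ≈ 677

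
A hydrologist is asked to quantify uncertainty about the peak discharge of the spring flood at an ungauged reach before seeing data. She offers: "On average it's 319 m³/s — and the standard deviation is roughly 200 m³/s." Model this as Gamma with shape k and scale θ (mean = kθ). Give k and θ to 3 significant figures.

k ≈ 2.54, θ ≈ 125

For Gamma(k, scale θ): mean = kθ, variance = kθ², so CV = 1/√k.
CV = SD/mean = 200/319 = 0.627, hence k = 1/CV² = 2.54.
Then θ = mean/k = 319/2.54 = 125.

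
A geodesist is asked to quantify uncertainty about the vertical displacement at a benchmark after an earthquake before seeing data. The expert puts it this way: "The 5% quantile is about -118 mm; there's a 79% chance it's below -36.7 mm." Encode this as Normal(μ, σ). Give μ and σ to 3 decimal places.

For Normal(μ,σ), the p-quantile is μ + z_p·σ. Here z_{0.05} = -1.645, z_{0.79} = 0.8064.
So -118 = μ − 1.645σ and -36.7 = μ + 0.8064σ.
Subtracting: σ = (-36.7 − -118)/(0.8064 − (-1.645)) = 33.166.
Then μ = -118 − (-1.645)·33.166 = -63.446.

μ = -63.446, σ = 33.166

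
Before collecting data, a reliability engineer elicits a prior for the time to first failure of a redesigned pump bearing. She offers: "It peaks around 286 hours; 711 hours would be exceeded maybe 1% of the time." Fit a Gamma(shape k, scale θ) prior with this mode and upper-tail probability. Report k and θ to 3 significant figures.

Gamma(k,θ) with k>1 has mode (k−1)θ, so θ = 286/(k−1).
Need P(X < 711) = 0.99 with θ tied to k this way. Start at k = 2, θ = 286: P(X<711) ≈ 0.710.
Too low — raise k to concentrate. Iterating converges to k ≈ 6.67.
Then θ = 286/(6.67−1) ≈ 50.5.

k ≈ 6.67, θ ≈ 50.5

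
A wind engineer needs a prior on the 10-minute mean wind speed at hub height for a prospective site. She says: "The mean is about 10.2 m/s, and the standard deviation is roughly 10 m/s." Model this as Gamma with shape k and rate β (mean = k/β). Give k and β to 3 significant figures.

k ≈ 1.04, β ≈ 0.102

For Gamma(k, rate β): mean = k/β, variance = k/β², so CV = 1/√k.
CV = SD/mean = 10/10.2 = 0.9804, hence k = 1/CV² = 1.04.
Then β = k/mean = 1.04/10.2 = 0.102.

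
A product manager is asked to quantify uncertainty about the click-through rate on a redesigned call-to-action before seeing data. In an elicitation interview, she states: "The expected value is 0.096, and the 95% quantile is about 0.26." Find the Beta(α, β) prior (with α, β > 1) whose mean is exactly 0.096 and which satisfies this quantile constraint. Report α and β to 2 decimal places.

α ≈ 1.15, β ≈ 10.81

With mean 0.096 fixed, write α = 0.096s, β = 0.904s where s = α+β.
Need P(θ < 0.26) = 0.95 under Beta(0.096s, 0.904s). Normal approximation: (q−m)/√(m(1−m)/s) ≈ z_{0.95} = 1.64, so s ≈ 0.096·0.904·(1.64)²/(0.26−0.096)² = 8.7.
At s = 8.7: P(θ<0.26) ≈ 0.930. Adjusting to match 0.95 gives s ≈ 11.96.
So α = 0.096·11.96 ≈ 1.15, β = 0.904·11.96 ≈ 10.81.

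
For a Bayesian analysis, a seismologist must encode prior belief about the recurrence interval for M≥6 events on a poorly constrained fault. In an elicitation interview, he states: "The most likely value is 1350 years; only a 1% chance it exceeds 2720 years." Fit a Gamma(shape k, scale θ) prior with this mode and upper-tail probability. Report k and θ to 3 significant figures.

Gamma(k,θ) with k>1 has mode (k−1)θ, so θ = 1350/(k−1).
Need P(X < 2720) = 0.99 with θ tied to k this way. Start at k = 2, θ = 1350: P(X<2720) ≈ 0.598.
Too low — raise k to concentrate. Iterating converges to k ≈ 11.
Then θ = 1350/(11−1) ≈ 135.

k ≈ 11, θ ≈ 135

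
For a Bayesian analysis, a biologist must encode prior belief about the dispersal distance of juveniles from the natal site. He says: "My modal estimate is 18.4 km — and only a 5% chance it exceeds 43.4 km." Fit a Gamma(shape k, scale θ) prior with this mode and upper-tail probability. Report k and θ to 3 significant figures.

k ≈ 4.71, θ ≈ 4.96

Gamma(k,θ) with k>1 has mode (k−1)θ, so θ = 18.4/(k−1).
Need P(X < 43.4) = 0.95 with θ tied to k this way. Start at k = 2, θ = 18.4: P(X<43.4) ≈ 0.682.
Too low — raise k to concentrate. Iterating converges to k ≈ 4.71.
Then θ = 18.4/(4.71−1) ≈ 4.96.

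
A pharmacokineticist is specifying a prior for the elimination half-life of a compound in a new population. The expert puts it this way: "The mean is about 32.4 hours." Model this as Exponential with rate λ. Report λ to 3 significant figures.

λ ≈ 0.0309

Exponential mean = 1/λ, so λ = 1/32.4 = 0.0309.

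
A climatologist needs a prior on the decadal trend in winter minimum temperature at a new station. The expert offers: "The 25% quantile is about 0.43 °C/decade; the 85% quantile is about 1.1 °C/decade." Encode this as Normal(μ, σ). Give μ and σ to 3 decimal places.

μ = 0.694, σ = 0.392

The p-quantile of Normal(μ,σ) is μ + z_p·σ, with z_{0.25} = -0.6745 and z_{0.85} = 1.036.
Eliminate σ: μ = (z₂·x₁ − z₁·x₂)/(z₂ − z₁) = (1.036·0.43 − (-0.6745)·1.1)/1.711 = 0.694.
Then σ = (x₂ − x₁)/(z₂ − z₁) = (1.1 − 0.43)/1.711 = 0.392.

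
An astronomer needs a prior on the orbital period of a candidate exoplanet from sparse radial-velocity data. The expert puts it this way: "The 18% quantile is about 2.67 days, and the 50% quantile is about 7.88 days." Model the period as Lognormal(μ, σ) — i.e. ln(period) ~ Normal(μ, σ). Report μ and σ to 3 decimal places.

μ ≈ 2.064, σ ≈ 1.182

If T ~ Lognormal(μ,σ) then ln T ~ Normal(μ,σ), so the p-quantile of ln T is μ + z_p·σ.
ln(2.67) = 0.9821 and ln(7.88) = 2.064; z_{0.18} = -0.9154, z_{0.5} = 0.
σ = (2.064 − 0.9821)/(0 − (-0.9154)) = 1.182.
μ = 0.9821 − (-0.9154)·1.182 = 2.064.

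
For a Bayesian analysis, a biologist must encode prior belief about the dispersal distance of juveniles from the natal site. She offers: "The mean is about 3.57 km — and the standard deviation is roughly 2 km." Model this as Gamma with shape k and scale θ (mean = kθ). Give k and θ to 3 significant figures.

k ≈ 3.19, θ ≈ 1.12

For Gamma(k, scale θ): mean = kθ, variance = kθ², so CV = 1/√k.
CV = SD/mean = 2/3.57 = 0.5602, hence k = 1/CV² = 3.19.
Then θ = mean/k = 3.57/3.19 = 1.12.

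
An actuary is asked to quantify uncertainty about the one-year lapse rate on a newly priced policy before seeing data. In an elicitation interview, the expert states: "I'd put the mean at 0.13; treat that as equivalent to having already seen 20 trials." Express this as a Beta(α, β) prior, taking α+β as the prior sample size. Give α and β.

Under the effective-sample-size interpretation, Beta(α, β) has prior mean α/(α+β) and prior sample size α+β.
So α+β = 20 and α/(α+β) = 0.13, giving α = 0.13·20 = 2.6 and β = 20 − 2.6 = 17.4.

α = 2.6, β = 17.4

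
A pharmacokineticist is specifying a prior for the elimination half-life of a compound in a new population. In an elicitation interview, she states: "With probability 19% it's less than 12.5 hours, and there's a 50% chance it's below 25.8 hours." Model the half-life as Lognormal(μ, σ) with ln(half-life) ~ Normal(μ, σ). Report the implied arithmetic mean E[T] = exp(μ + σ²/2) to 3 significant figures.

E[T] ≈ 36.3 hours

If T ~ Lognormal(μ,σ) then ln T ~ Normal(μ,σ), so the p-quantile of ln T is μ + z_p·σ.
ln(12.5) = 2.526 and ln(25.8) = 3.25; z_{0.19} = -0.8779, z_{0.5} = 0.
σ = (3.25 − 2.526)/(0 − (-0.8779)) = 0.825.
μ = 2.526 − (-0.8779)·0.825 = 3.250.
E[T] = exp(μ + σ²/2) = exp(3.250 + 0.3407) = 36.3 hours.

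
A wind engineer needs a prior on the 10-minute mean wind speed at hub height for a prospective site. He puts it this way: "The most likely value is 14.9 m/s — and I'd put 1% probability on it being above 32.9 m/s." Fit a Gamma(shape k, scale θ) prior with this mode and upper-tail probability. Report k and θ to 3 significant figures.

k ≈ 8.68, θ ≈ 1.94

Gamma(k,θ) with k>1 has mode (k−1)θ, so θ = 14.9/(k−1).
Need P(X < 32.9) = 0.99 with θ tied to k this way. Start at k = 2, θ = 14.9: P(X<32.9) ≈ 0.647.
Too low — raise k to concentrate. Iterating converges to k ≈ 8.68.
Then θ = 14.9/(8.68−1) ≈ 1.94.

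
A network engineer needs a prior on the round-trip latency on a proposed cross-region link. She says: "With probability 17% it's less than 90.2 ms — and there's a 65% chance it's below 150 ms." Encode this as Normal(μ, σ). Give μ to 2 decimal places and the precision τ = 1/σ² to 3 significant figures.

μ = 132.80, τ = 0.000502

The p-quantile of Normal(μ,σ) is μ + z_p·σ, with z_{0.17} = -0.9542 and z_{0.65} = 0.3853.
Eliminate σ: μ = (z₂·x₁ − z₁·x₂)/(z₂ − z₁) = (0.3853·90.2 − (-0.9542)·150)/1.339 = 132.80.
Then σ = (x₂ − x₁)/(z₂ − z₁) = (150 − 90.2)/1.339 = 44.64.
Precision τ = 1/σ² = 1/44.64² = 0.000502.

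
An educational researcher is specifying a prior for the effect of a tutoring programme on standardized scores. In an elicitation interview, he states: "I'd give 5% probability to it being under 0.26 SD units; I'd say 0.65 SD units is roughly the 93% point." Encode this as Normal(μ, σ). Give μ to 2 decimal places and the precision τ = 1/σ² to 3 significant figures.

For Normal(μ,σ), the p-quantile is μ + z_p·σ. Here z_{0.05} = -1.645, z_{0.93} = 1.476.
So 0.26 = μ − 1.645σ and 0.65 = μ + 1.476σ.
Subtracting: σ = (0.65 − 0.26)/(1.476 − (-1.645)) = 0.12.
Then μ = 0.26 − (-1.645)·0.12 = 0.47.
Precision τ = 1/σ² = 1/0.125² = 64.

μ = 0.47, τ = 64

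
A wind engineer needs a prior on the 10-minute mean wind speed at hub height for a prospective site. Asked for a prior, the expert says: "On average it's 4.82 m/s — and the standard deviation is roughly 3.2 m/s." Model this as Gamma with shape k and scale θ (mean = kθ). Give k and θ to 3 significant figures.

k ≈ 2.27, θ ≈ 2.12

For Gamma(k, scale θ): mean = kθ, variance = kθ², so CV = 1/√k.
CV = SD/mean = 3.2/4.82 = 0.6639, hence k = 1/CV² = 2.27.
Then θ = mean/k = 4.82/2.27 = 2.12.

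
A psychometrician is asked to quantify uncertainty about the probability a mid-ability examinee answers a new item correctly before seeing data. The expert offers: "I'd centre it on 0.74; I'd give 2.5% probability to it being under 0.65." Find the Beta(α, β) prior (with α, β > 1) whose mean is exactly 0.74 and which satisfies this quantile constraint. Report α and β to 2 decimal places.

α ≈ 73.71, β ≈ 25.90

With mean 0.74 fixed, write α = 0.74s, β = 0.26s where s = α+β.
Need P(θ < 0.65) = 0.025 under Beta(0.74s, 0.26s). Normal approximation: (q−m)/√(m(1−m)/s) ≈ z_{0.025} = -1.96, so s ≈ 0.74·0.26·(-1.96)²/(0.65−0.74)² = 91.2.
At s = 91.2: P(θ<0.65) ≈ 0.030. Adjusting to match 0.025 gives s ≈ 99.61.
So α = 0.74·99.61 ≈ 73.71, β = 0.26·99.61 ≈ 25.90.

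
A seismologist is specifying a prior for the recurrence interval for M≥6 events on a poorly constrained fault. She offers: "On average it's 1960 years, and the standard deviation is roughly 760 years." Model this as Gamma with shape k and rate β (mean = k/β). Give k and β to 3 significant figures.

For Gamma(k, rate β): mean = k/β, variance = k/β², so CV = 1/√k.
CV = SD/mean = 760/1960 = 0.3878, hence k = 1/CV² = 6.65.
Then β = k/mean = 6.65/1960 = 0.00339.

k ≈ 6.65, β ≈ 0.00339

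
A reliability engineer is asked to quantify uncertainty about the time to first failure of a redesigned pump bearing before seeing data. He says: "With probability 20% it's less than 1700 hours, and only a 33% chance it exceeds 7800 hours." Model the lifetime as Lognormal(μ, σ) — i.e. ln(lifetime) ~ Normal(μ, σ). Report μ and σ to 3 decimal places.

μ ≈ 8.439, σ ≈ 1.189

If T ~ Lognormal(μ,σ) then ln T ~ Normal(μ,σ), so the p-quantile of ln T is μ + z_p·σ.
ln(1700) = 7.438 and ln(7800) = 8.962; z_{0.2} = -0.8416, z_{0.67} = 0.4399.
σ = (8.962 − 7.438)/(0.4399 − (-0.8416)) = 1.189.
μ = 7.438 − (-0.8416)·1.189 = 8.439.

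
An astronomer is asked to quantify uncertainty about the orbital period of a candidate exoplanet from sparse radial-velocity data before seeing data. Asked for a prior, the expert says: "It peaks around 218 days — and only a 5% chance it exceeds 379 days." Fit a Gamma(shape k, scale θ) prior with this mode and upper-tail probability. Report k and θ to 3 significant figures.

Gamma(k,θ) with k>1 has mode (k−1)θ, so θ = 218/(k−1).
Need P(X < 379) = 0.95 with θ tied to k this way. Start at k = 2, θ = 218: P(X<379) ≈ 0.519.
Too low — raise k to concentrate. Iterating converges to k ≈ 10.1.
Then θ = 218/(10.1−1) ≈ 23.9.

k ≈ 10.1, θ ≈ 23.9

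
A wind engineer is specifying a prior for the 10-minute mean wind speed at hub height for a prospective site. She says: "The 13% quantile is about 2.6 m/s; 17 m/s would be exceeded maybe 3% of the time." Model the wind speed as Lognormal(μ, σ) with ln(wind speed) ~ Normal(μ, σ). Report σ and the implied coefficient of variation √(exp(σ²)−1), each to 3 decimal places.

If T ~ Lognormal(μ,σ) then ln T ~ Normal(μ,σ), so the p-quantile of ln T is μ + z_p·σ.
ln(2.6) = 0.9555 and ln(17) = 2.833; z_{0.13} = -1.126, z_{0.97} = 1.881.
σ = (2.833 − 0.9555)/(1.881 − (-1.126)) = 0.624.
μ = 0.9555 − (-1.126)·0.624 = 1.659.
CV = √(exp(σ²)−1) = √(exp(0.3899)−1) = 0.691.

σ ≈ 0.624, CV ≈ 0.691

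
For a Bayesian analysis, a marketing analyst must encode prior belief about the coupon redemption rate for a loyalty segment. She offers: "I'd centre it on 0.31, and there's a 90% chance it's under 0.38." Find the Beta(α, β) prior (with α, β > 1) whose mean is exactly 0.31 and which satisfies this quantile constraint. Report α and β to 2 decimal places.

With mean 0.31 fixed, write α = 0.31s, β = 0.69s where s = α+β.
Need P(θ < 0.38) = 0.9 under Beta(0.31s, 0.69s). Normal approximation: (q−m)/√(m(1−m)/s) ≈ z_{0.9} = 1.28, so s ≈ 0.31·0.69·(1.28)²/(0.38−0.31)² = 71.7.
At s = 71.7: P(θ<0.38) ≈ 0.897. Adjusting to match 0.9 gives s ≈ 73.53.
So α = 0.31·73.53 ≈ 22.80, β = 0.69·73.53 ≈ 50.74.

α ≈ 22.80, β ≈ 50.74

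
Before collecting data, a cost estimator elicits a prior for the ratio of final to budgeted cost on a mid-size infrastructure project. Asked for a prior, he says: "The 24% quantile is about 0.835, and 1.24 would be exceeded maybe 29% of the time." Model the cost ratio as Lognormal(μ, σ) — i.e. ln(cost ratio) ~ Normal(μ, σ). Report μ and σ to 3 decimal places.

μ ≈ 0.041, σ ≈ 0.314

If T ~ Lognormal(μ,σ) then ln T ~ Normal(μ,σ), so the p-quantile of ln T is μ + z_p·σ.
ln(0.835) = -0.1803 and ln(1.24) = 0.2151; z_{0.24} = -0.7063, z_{0.71} = 0.5534.
σ = (0.2151 − -0.1803)/(0.5534 − (-0.7063)) = 0.314.
μ = -0.1803 − (-0.7063)·0.314 = 0.041.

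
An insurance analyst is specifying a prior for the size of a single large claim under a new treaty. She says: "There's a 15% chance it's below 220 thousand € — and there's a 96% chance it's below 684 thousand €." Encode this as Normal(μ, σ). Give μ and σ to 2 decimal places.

For Normal(μ,σ), the p-quantile is μ + z_p·σ. Here z_{0.15} = -1.036, z_{0.96} = 1.751.
So 220 = μ − 1.036σ and 684 = μ + 1.751σ.
Subtracting: σ = (684 − 220)/(1.751 − (-1.036)) = 166.48.
Then μ = 220 − (-1.036)·166.48 = 392.55.

μ = 392.55, σ = 166.48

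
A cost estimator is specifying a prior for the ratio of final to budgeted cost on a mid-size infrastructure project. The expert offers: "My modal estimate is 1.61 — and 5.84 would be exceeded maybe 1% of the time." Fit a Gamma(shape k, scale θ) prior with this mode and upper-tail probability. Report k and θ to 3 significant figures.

Gamma(k,θ) with k>1 has mode (k−1)θ, so θ = 1.61/(k−1).
Need P(X < 5.84) = 0.99 with θ tied to k this way. Start at k = 2, θ = 1.61: P(X<5.84) ≈ 0.877.
Too low — raise k to concentrate. Iterating converges to k ≈ 3.58.
Then θ = 1.61/(3.58−1) ≈ 0.623.

k ≈ 3.58, θ ≈ 0.623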